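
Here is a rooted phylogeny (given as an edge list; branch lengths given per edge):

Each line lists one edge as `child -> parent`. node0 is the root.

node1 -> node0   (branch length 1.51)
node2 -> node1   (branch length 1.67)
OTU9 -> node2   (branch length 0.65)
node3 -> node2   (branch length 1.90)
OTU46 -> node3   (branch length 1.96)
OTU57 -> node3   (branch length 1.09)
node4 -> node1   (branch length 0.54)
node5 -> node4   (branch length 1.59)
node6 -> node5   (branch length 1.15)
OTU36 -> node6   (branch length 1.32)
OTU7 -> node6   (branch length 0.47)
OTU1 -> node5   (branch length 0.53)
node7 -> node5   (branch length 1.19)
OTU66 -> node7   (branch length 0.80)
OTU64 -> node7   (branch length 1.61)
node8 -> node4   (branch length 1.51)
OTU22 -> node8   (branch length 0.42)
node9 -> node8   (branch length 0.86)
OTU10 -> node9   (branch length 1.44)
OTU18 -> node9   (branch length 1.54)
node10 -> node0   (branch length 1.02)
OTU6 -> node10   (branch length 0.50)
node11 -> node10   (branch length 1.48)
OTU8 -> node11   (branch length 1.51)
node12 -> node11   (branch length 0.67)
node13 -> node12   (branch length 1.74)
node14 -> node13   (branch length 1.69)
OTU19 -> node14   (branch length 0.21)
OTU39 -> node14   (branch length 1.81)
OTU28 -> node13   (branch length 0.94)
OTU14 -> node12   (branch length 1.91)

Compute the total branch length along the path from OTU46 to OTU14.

The path runs OTU46 → … → MRCA → … → OTU14; the MRCA is the root of the tree.
Branch lengths along that path: 1.96 + 1.90 + 1.67 + 1.51 + 1.02 + 1.48 + 0.67 + 1.91 = 12.12.

12.12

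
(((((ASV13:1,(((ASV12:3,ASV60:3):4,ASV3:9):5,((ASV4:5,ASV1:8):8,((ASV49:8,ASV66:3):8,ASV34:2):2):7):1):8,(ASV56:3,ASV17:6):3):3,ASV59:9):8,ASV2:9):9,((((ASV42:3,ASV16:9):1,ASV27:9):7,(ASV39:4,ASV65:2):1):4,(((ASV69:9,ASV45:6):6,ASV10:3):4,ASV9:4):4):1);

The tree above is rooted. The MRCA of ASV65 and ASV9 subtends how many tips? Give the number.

The MRCA of ASV65 and ASV9 is the node subtending ((((ASV42,ASV16),ASV27),(ASV39,ASV65)),(((ASV69,ASV45),ASV10),ASV9)).
That clade contains 9 terminal taxa: ASV10, ASV16, ASV27, ASV39, ASV42, ASV45, ASV65, ASV69, ASV9.

9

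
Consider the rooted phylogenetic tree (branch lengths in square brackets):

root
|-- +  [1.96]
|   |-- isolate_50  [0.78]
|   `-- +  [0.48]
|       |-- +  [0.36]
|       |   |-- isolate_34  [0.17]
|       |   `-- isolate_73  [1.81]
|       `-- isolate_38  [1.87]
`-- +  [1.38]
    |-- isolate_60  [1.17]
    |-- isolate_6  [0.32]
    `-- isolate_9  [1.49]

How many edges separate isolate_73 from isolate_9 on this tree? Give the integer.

The MRCA of isolate_73 and isolate_9 is the root of the tree.
From isolate_73 up to that node: 4 branches. From isolate_9 up to the same node: 2 branches. Total: 4 + 2 = 6.

6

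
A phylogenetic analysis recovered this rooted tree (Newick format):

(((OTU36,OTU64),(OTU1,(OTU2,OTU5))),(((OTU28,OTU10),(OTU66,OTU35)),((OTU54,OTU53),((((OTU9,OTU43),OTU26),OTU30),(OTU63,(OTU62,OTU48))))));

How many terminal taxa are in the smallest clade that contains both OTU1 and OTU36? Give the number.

5

The MRCA of OTU1 and OTU36 is the node subtending ((OTU36,OTU64),(OTU1,(OTU2,OTU5))).
That clade contains 5 terminal taxa: OTU1, OTU2, OTU36, OTU5, OTU64.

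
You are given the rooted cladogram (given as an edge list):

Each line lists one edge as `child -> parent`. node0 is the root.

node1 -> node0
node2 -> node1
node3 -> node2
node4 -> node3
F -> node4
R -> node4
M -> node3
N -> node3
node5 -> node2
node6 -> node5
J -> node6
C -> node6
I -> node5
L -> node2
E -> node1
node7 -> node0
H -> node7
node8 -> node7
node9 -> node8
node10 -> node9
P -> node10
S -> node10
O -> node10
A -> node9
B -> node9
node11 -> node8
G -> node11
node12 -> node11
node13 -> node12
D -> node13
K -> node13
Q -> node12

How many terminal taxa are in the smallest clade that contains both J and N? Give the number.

The MRCA of J and N is the node subtending (((F,R),M,N),((J,C),I),L).
That clade contains 8 terminal taxa: C, F, I, J, L, M, N, R.

8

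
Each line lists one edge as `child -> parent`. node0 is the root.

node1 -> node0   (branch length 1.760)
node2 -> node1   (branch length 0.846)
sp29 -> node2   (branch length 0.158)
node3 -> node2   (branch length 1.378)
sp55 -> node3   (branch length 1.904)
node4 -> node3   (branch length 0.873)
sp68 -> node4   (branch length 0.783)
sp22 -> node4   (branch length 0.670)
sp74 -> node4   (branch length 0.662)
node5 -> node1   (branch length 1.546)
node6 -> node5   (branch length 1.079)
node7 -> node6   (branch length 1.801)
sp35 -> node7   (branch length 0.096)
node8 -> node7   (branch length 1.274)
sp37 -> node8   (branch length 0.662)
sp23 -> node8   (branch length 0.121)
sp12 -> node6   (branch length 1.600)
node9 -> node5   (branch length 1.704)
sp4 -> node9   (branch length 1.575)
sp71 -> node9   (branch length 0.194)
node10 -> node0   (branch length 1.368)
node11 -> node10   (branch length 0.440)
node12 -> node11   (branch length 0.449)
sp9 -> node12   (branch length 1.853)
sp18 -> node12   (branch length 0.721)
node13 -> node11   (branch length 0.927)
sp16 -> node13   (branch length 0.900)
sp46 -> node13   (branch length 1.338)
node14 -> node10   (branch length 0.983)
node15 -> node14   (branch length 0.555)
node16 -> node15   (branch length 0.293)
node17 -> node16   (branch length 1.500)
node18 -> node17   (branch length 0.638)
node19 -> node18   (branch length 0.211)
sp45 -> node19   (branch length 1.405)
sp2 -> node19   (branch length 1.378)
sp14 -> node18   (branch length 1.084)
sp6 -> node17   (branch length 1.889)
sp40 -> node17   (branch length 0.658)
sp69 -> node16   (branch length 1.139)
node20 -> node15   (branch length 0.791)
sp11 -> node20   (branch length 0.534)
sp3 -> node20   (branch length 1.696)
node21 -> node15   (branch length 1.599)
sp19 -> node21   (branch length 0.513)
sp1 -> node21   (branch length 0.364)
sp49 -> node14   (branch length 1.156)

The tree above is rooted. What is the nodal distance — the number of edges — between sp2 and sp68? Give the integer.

The MRCA of sp2 and sp68 is the root of the tree.
From sp2 up to that node: 8 branches. From sp68 up to the same node: 5 branches. Total: 8 + 5 = 13.

13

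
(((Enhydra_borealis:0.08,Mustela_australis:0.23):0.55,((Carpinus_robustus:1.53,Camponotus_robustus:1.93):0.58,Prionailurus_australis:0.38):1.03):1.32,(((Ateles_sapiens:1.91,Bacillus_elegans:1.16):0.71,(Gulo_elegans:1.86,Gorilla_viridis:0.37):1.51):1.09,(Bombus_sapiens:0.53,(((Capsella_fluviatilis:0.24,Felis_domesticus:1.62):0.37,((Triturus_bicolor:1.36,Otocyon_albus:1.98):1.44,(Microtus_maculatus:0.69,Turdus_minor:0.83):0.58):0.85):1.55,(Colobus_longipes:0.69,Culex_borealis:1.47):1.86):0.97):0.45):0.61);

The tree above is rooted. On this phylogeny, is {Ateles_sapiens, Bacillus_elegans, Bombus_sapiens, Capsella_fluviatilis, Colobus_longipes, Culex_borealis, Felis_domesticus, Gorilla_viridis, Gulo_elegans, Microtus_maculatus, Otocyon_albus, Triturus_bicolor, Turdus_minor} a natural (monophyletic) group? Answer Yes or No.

Yes

The most recent common ancestor of these taxa subtends (((Ateles_sapiens,Bacillus_elegans),(Gulo_elegans,Gorilla_viridis)),(Bombus_sapiens,(((Capsella_fluviatilis,Felis_domesticus),((Triturus_bicolor,Otocyon_albus),(Microtus_maculatus,Turdus_minor))),(Colobus_longipes,Culex_borealis)))).
That clade has exactly 13 tips — every listed taxon and nothing else — so the group is monophyletic.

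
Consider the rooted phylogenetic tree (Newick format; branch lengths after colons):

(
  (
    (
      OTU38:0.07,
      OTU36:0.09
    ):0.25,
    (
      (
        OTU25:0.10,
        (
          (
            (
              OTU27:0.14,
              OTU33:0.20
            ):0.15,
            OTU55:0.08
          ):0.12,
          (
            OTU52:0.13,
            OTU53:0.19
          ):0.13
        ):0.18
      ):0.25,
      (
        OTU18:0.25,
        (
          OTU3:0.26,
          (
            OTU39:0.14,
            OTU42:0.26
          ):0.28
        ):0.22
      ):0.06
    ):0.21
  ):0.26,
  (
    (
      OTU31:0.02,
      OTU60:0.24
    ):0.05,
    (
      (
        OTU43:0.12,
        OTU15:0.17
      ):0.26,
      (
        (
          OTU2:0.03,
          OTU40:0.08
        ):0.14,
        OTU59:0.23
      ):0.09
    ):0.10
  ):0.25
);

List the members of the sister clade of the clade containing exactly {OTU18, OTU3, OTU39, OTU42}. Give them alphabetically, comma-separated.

OTU25, OTU27, OTU33, OTU52, OTU53, OTU55

The clade containing exactly {OTU18, OTU3, OTU39, OTU42} attaches to the tree at the node subtending ((OTU25,(((OTU27,OTU33),OTU55),(OTU52,OTU53))),(OTU18,(OTU3,(OTU39,OTU42)))).
The other lineage descending from that same node — the sister group — is (OTU25,(((OTU27,OTU33),OTU55),(OTU52,OTU53))); its 6 tips in alphabetical order are the answer.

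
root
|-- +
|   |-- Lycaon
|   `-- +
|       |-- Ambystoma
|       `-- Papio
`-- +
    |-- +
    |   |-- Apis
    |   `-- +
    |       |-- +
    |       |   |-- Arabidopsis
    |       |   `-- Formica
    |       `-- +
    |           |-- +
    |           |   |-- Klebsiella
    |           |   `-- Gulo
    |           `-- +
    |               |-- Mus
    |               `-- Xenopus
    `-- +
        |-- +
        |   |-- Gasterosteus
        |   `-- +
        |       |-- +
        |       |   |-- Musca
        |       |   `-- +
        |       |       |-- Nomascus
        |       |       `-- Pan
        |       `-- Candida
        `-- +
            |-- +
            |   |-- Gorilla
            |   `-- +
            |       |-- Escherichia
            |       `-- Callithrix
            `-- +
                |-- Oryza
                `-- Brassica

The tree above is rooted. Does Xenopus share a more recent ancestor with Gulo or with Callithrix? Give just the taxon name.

Gulo

The MRCA of Xenopus and Gulo subtends ((Klebsiella,Gulo),(Mus,Xenopus)) (4 taxa).
The MRCA of Xenopus and Callithrix subtends ((Apis,((Arabidopsis,Formica),((Klebsiella,Gulo),(Mus,Xenopus)))),((Gasterosteus,((Musca,(Nomascus,Pan)),Candida)),((Gorilla,(Escherichia,Callithrix)),(Oryza,Brassica)))) (17 taxa).
The first is nested inside the second, so Xenopus shares a more recent common ancestor with Gulo.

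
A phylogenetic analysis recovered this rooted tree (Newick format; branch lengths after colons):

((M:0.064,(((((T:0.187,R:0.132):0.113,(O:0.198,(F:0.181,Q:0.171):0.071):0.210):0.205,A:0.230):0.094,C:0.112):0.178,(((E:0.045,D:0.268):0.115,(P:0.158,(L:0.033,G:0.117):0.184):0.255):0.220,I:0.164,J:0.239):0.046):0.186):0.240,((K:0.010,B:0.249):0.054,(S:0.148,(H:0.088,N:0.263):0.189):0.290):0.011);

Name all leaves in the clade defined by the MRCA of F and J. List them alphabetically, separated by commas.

A, C, D, E, F, G, I, J, L, O, P, Q, R, T

Tracing F: it sits inside (F,Q).
Tracing J: it sits inside (((E,D),(P,(L,G))),I,J).
The smallest clade enclosing both is (((((T,R),(O,(F,Q))),A),C),(((E,D),(P,(L,G))),I,J)); the answer is its 14 terminal taxa in alphabetical order.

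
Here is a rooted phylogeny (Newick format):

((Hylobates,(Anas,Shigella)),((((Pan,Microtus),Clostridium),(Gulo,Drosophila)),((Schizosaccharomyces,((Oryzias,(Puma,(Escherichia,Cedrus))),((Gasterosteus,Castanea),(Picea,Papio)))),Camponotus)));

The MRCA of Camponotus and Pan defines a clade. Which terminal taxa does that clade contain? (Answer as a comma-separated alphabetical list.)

Tracing Camponotus: it sits inside ((Schizosaccharomyces,((Oryzias,(Puma,(Escherichia,Cedrus))),((Gasterosteus,Castanea),(Picea,Papio)))),Camponotus).
Tracing Pan: it sits inside (Pan,Microtus).
The smallest clade enclosing both is ((((Pan,Microtus),Clostridium),(Gulo,Drosophila)),((Schizosaccharomyces,((Oryzias,(Puma,(Escherichia,Cedrus))),((Gasterosteus,Castanea),(Picea,Papio)))),Camponotus)); the answer is its 15 terminal taxa in alphabetical order.

Camponotus, Castanea, Cedrus, Clostridium, Drosophila, Escherichia, Gasterosteus, Gulo, Microtus, Oryzias, Pan, Papio, Picea, Puma, Schizosaccharomyces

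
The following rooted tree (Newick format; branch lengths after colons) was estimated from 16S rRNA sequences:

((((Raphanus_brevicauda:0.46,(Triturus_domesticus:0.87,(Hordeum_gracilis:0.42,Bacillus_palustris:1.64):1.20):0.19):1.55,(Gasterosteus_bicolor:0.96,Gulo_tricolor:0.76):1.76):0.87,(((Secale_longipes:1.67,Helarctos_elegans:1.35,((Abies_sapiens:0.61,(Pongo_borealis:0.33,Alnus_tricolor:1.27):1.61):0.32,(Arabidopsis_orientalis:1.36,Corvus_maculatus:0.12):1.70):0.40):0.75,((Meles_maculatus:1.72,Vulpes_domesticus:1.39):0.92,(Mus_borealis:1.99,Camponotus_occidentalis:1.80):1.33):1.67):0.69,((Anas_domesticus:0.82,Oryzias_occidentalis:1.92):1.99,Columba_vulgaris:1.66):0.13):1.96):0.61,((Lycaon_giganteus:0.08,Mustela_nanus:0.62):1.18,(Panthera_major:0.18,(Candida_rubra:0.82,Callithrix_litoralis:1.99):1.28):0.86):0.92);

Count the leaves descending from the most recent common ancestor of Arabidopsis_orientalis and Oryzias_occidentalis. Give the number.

14

The MRCA of Arabidopsis_orientalis and Oryzias_occidentalis is the node subtending (((Secale_longipes,Helarctos_elegans,((Abies_sapiens,(Pongo_borealis,Alnus_tricolor)),(Arabidopsis_orientalis,Corvus_maculatus))),((Meles_maculatus,Vulpes_domesticus),(Mus_borealis,Camponotus_occidentalis))),((Anas_domesticus,Oryzias_occidentalis),Columba_vulgaris)).
That clade contains 14 terminal taxa: Abies_sapiens, Alnus_tricolor, Anas_domesticus, Arabidopsis_orientalis, Camponotus_occidentalis, Columba_vulgaris, Corvus_maculatus, Helarctos_elegans, Meles_maculatus, Mus_borealis, Oryzias_occidentalis, Pongo_borealis, Secale_longipes, Vulpes_domesticus.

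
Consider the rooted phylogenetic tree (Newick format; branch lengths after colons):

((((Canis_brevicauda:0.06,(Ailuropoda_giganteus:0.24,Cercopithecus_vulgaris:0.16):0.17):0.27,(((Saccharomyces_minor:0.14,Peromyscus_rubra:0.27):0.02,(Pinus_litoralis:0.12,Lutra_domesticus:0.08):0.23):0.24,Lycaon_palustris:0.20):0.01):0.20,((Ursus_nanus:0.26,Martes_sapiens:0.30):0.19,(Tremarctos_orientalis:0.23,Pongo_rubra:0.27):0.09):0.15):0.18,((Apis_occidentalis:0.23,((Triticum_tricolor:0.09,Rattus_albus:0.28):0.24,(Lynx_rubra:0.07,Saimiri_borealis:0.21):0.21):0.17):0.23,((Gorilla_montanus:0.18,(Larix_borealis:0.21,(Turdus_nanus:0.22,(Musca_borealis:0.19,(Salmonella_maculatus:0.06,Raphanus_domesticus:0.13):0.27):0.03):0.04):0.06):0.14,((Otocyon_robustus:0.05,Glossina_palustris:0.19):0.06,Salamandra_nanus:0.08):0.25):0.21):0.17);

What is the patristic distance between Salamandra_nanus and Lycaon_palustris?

1.30

The path runs Salamandra_nanus → … → MRCA → … → Lycaon_palustris; the MRCA is the root of the tree.
Branch lengths along that path: 0.08 + 0.25 + 0.21 + 0.17 + 0.18 + 0.20 + 0.01 + 0.20 = 1.30.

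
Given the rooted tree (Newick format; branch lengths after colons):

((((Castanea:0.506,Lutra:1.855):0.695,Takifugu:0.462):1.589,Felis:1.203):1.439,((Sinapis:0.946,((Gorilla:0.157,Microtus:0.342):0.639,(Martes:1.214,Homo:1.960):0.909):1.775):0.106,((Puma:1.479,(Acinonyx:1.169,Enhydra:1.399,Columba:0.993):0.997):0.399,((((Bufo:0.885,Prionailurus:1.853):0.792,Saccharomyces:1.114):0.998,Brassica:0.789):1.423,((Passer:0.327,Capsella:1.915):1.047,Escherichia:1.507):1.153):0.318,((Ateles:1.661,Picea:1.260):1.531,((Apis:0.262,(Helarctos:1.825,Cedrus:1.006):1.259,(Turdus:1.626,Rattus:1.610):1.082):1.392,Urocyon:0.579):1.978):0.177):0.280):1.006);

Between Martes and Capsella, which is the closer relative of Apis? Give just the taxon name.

The MRCA of Apis and Capsella subtends ((Puma,(Acinonyx,Enhydra,Columba)),((((Bufo,Prionailurus),Saccharomyces),Brassica),((Passer,Capsella),Escherichia)),((Ateles,Picea),((Apis,(Helarctos,Cedrus),(Turdus,Rattus)),Urocyon))) (19 taxa).
The MRCA of Apis and Martes subtends ((Sinapis,((Gorilla,Microtus),(Martes,Homo))),((Puma,(Acinonyx,Enhydra,Columba)),((((Bufo,Prionailurus),Saccharomyces),Brassica),((Passer,Capsella),Escherichia)),((Ateles,Picea),((Apis,(Helarctos,Cedrus),(Turdus,Rattus)),Urocyon)))) (24 taxa).
The first is nested inside the second, so Apis shares a more recent common ancestor with Capsella.

Capsella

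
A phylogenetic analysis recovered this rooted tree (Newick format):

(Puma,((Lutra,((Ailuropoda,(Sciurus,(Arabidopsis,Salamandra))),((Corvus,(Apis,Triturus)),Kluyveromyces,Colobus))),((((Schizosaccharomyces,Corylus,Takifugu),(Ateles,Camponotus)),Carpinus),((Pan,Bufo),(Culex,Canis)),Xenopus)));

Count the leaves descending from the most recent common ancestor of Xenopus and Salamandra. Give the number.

21

The MRCA of Xenopus and Salamandra is the node subtending ((Lutra,((Ailuropoda,(Sciurus,(Arabidopsis,Salamandra))),((Corvus,(Apis,Triturus)),Kluyveromyces,Colobus))),((((Schizosaccharomyces,Corylus,Takifugu),(Ateles,Camponotus)),Carpinus),((Pan,Bufo),(Culex,Canis)),Xenopus)).
That clade contains 21 terminal taxa: Ailuropoda, Apis, Arabidopsis, Ateles, Bufo, Camponotus, Canis, Carpinus, Colobus, Corvus, Corylus, Culex, Kluyveromyces, Lutra, Pan, Salamandra, Schizosaccharomyces, Sciurus, Takifugu, Triturus, Xenopus.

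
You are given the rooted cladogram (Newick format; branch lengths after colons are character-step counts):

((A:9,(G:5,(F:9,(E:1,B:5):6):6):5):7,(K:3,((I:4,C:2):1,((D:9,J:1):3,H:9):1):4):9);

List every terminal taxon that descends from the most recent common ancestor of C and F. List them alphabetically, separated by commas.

A, B, C, D, E, F, G, H, I, J, K

Tracing C: it sits inside (I,C).
Tracing F: it sits inside (F,(E,B)).
The smallest clade enclosing both is the whole tree (their MRCA is the root), so the answer is all 11 tips in alphabetical order.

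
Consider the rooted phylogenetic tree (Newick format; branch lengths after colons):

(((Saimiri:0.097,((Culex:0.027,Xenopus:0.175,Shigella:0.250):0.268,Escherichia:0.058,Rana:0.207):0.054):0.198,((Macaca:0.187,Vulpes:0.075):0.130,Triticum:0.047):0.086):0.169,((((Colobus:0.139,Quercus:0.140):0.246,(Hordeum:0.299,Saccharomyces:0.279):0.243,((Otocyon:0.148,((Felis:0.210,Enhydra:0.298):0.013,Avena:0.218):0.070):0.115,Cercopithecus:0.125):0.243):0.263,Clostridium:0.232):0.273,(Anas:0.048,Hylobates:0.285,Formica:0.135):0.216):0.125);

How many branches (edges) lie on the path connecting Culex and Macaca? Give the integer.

The MRCA of Culex and Macaca is the node subtending ((Saimiri,((Culex,Xenopus,Shigella),Escherichia,Rana)),((Macaca,Vulpes),Triticum)).
From Culex up to that node: 4 branches. From Macaca up to the same node: 3 branches. Total: 4 + 3 = 7.

7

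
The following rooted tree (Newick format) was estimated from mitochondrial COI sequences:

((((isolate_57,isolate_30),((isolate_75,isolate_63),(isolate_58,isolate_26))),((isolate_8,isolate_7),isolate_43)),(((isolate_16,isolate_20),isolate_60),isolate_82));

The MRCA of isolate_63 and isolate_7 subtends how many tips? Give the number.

The MRCA of isolate_63 and isolate_7 is the node subtending (((isolate_57,isolate_30),((isolate_75,isolate_63),(isolate_58,isolate_26))),((isolate_8,isolate_7),isolate_43)).
That clade contains 9 terminal taxa: isolate_26, isolate_30, isolate_43, isolate_57, isolate_58, isolate_63, isolate_7, isolate_75, isolate_8.

9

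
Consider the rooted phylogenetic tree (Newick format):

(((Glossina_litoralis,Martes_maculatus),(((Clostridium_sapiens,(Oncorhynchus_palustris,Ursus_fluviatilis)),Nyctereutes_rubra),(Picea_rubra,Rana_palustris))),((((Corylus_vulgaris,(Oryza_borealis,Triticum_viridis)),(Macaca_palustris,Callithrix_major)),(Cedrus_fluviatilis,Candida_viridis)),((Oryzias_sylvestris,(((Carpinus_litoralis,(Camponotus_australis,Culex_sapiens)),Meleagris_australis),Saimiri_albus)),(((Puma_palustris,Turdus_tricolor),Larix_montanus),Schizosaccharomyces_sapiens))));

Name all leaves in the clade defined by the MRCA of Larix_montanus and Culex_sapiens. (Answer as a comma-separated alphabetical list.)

Camponotus_australis, Carpinus_litoralis, Culex_sapiens, Larix_montanus, Meleagris_australis, Oryzias_sylvestris, Puma_palustris, Saimiri_albus, Schizosaccharomyces_sapiens, Turdus_tricolor

Tracing Larix_montanus: it sits inside ((Puma_palustris,Turdus_tricolor),Larix_montanus).
Tracing Culex_sapiens: it sits inside (Camponotus_australis,Culex_sapiens).
The smallest clade enclosing both is ((Oryzias_sylvestris,(((Carpinus_litoralis,(Camponotus_australis,Culex_sapiens)),Meleagris_australis),Saimiri_albus)),(((Puma_palustris,Turdus_tricolor),Larix_montanus),Schizosaccharomyces_sapiens)); the answer is its 10 terminal taxa in alphabetical order.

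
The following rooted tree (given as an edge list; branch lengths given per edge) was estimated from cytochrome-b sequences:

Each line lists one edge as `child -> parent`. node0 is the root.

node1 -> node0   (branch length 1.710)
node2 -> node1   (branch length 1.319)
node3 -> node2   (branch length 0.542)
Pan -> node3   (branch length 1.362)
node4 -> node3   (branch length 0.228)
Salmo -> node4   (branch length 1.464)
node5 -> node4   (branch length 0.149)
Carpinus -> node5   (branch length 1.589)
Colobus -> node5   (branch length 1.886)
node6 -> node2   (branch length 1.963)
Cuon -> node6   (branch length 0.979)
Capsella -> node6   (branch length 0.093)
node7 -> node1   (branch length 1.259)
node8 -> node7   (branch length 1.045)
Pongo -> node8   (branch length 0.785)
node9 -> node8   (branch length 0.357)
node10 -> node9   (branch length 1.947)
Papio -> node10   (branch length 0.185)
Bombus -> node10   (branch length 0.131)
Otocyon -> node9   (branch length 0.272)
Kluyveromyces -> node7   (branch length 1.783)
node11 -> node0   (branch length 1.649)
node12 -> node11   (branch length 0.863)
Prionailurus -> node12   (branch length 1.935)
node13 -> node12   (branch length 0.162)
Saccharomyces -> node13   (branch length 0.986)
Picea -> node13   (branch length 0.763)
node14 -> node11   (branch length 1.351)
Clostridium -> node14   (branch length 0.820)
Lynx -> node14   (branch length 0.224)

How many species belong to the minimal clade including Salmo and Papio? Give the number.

The MRCA of Salmo and Papio is the node subtending (((Pan,(Salmo,(Carpinus,Colobus))),(Cuon,Capsella)),((Pongo,((Papio,Bombus),Otocyon)),Kluyveromyces)).
That clade contains 11 terminal taxa: Bombus, Capsella, Carpinus, Colobus, Cuon, Kluyveromyces, Otocyon, Pan, Papio, Pongo, Salmo.

11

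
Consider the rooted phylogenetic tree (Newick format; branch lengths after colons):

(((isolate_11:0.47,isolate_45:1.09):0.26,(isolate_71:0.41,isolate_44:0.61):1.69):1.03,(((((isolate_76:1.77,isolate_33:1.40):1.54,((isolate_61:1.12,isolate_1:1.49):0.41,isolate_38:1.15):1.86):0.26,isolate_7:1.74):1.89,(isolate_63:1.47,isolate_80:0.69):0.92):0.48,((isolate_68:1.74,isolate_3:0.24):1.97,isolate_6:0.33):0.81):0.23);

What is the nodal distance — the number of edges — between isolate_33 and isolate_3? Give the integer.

8

The MRCA of isolate_33 and isolate_3 is the node subtending (((((isolate_76,isolate_33),((isolate_61,isolate_1),isolate_38)),isolate_7),(isolate_63,isolate_80)),((isolate_68,isolate_3),isolate_6)).
From isolate_33 up to that node: 5 branches. From isolate_3 up to the same node: 3 branches. Total: 5 + 3 = 8.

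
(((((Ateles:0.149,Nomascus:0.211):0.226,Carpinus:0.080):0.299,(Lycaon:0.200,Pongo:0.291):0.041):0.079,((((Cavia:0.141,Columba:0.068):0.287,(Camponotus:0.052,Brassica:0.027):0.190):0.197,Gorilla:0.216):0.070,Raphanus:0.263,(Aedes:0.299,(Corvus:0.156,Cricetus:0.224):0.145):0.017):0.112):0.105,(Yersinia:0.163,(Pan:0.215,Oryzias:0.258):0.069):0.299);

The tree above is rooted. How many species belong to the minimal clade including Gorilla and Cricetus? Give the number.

9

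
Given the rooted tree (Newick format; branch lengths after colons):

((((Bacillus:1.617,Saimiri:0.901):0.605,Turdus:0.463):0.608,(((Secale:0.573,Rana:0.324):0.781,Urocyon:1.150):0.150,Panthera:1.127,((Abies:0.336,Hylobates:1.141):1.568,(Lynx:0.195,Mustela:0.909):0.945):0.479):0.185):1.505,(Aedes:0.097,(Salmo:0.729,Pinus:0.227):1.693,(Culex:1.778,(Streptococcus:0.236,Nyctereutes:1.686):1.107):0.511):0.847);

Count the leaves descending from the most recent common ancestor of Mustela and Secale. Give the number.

8

The MRCA of Mustela and Secale is the node subtending (((Secale,Rana),Urocyon),Panthera,((Abies,Hylobates),(Lynx,Mustela))).
That clade contains 8 terminal taxa: Abies, Hylobates, Lynx, Mustela, Panthera, Rana, Secale, Urocyon.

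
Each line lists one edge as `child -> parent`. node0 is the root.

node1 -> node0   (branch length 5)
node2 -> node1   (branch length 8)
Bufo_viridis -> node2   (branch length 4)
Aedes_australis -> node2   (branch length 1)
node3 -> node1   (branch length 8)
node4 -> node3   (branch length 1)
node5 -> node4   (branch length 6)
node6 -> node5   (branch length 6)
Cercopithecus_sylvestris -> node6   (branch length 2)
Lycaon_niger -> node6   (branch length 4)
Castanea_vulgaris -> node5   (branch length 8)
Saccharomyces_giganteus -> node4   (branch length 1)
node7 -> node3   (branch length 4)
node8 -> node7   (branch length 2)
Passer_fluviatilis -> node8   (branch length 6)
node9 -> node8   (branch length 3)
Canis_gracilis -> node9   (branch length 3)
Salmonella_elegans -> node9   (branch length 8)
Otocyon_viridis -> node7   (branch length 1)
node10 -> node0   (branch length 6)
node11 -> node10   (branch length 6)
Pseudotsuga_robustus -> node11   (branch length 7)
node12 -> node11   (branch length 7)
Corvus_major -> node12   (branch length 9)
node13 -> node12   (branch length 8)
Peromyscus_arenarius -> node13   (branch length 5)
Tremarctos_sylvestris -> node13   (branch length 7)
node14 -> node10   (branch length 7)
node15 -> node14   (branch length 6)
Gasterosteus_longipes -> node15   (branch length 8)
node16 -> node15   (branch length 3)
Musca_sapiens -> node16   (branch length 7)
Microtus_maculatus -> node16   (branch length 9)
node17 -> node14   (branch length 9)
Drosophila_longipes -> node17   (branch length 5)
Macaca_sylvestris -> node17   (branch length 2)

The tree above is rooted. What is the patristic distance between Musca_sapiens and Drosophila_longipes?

The path runs Musca_sapiens → … → MRCA → … → Drosophila_longipes; the MRCA is the node subtending ((Gasterosteus_longipes,(Musca_sapiens,Microtus_maculatus)),(Drosophila_longipes,Macaca_sylvestris)).
Branch lengths along that path: 7 + 3 + 6 + 9 + 5 = 30.

30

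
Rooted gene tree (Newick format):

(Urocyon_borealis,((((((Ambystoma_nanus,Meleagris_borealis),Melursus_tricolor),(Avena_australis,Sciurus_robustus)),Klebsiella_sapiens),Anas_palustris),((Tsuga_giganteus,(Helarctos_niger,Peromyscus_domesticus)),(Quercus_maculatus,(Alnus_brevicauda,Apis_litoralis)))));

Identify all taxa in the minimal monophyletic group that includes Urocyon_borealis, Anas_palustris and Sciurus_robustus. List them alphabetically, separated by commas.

Tracing Urocyon_borealis: it attaches directly to the root.
Tracing Anas_palustris: it sits inside (((((Ambystoma_nanus,Meleagris_borealis),Melursus_tricolor),(Avena_australis,Sciurus_robustus)),Klebsiella_sapiens),Anas_palustris).
Tracing Sciurus_robustus: it sits inside (Avena_australis,Sciurus_robustus).
The smallest clade enclosing all 3 is the whole tree (their MRCA is the root), so the answer is all 14 tips in alphabetical order.

Alnus_brevicauda, Ambystoma_nanus, Anas_palustris, Apis_litoralis, Avena_australis, Helarctos_niger, Klebsiella_sapiens, Meleagris_borealis, Melursus_tricolor, Peromyscus_domesticus, Quercus_maculatus, Sciurus_robustus, Tsuga_giganteus, Urocyon_borealis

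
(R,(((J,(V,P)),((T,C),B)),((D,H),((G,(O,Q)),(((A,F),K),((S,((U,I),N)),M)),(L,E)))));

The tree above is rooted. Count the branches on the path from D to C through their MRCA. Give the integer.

7

The MRCA of D and C is the node subtending (((J,(V,P)),((T,C),B)),((D,H),((G,(O,Q)),(((A,F),K),((S,((U,I),N)),M)),(L,E)))).
From D up to that node: 3 branches. From C up to the same node: 4 branches. Total: 3 + 4 = 7.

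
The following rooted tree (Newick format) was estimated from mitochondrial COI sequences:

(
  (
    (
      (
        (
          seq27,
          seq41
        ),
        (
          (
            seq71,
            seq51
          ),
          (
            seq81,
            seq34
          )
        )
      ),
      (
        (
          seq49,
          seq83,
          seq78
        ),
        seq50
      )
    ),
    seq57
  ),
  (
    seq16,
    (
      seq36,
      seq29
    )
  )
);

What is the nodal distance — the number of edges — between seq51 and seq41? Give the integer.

5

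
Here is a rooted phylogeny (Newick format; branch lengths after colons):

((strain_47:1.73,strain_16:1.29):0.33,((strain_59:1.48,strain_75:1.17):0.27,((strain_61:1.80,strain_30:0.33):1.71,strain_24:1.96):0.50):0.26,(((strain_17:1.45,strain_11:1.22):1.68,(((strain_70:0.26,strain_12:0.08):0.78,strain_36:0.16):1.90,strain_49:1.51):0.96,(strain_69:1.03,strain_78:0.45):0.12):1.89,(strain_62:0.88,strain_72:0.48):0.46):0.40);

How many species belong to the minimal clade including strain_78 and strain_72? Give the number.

The MRCA of strain_78 and strain_72 is the node subtending (((strain_17,strain_11),(((strain_70,strain_12),strain_36),strain_49),(strain_69,strain_78)),(strain_62,strain_72)).
That clade contains 10 terminal taxa: strain_11, strain_12, strain_17, strain_36, strain_49, strain_62, strain_69, strain_70, strain_72, strain_78.

10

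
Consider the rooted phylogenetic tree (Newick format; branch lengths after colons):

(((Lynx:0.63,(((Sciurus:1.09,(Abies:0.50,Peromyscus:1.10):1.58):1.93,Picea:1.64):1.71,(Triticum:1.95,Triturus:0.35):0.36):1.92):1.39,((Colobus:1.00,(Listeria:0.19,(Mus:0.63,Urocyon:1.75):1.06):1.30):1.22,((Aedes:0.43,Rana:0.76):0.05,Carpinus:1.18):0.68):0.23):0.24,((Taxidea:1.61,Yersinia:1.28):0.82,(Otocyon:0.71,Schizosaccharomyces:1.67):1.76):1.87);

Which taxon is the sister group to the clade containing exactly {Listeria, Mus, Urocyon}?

Colobus

The clade containing exactly {Listeria, Mus, Urocyon} attaches to the tree at the node subtending (Colobus,(Listeria,(Mus,Urocyon))).
The other lineage descending from that same node — the sister group — is the single tip Colobus.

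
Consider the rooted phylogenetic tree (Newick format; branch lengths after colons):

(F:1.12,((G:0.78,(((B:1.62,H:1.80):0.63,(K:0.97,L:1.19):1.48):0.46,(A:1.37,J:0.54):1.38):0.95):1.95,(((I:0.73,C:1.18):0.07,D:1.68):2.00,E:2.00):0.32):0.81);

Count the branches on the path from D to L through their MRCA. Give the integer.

The MRCA of D and L is the node subtending ((G,(((B,H),(K,L)),(A,J))),(((I,C),D),E)).
From D up to that node: 3 branches. From L up to the same node: 5 branches. Total: 3 + 5 = 8.

8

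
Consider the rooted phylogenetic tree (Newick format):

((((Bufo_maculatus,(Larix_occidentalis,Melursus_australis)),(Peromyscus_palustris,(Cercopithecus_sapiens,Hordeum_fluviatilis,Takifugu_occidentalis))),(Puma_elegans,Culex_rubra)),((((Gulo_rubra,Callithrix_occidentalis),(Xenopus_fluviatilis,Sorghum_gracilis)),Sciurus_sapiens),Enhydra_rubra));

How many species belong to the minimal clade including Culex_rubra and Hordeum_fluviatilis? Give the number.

The MRCA of Culex_rubra and Hordeum_fluviatilis is the node subtending (((Bufo_maculatus,(Larix_occidentalis,Melursus_australis)),(Peromyscus_palustris,(Cercopithecus_sapiens,Hordeum_fluviatilis,Takifugu_occidentalis))),(Puma_elegans,Culex_rubra)).
That clade contains 9 terminal taxa: Bufo_maculatus, Cercopithecus_sapiens, Culex_rubra, Hordeum_fluviatilis, Larix_occidentalis, Melursus_australis, Peromyscus_palustris, Puma_elegans, Takifugu_occidentalis.

9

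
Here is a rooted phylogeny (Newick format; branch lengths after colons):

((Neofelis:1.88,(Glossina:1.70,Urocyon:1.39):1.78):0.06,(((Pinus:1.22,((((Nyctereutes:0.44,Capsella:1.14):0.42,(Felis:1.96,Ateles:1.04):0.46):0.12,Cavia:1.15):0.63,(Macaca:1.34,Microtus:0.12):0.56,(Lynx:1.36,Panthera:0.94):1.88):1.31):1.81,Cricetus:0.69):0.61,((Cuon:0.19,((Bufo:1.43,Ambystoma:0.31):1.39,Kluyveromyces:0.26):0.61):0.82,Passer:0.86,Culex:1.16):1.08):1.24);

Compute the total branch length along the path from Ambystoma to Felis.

The path runs Ambystoma → … → MRCA → … → Felis; the MRCA is the node subtending (((Pinus,((((Nyctereutes,Capsella),(Felis,Ateles)),Cavia),(Macaca,Microtus),(Lynx,Panthera))),Cricetus),((Cuon,((Bufo,Ambystoma),Kluyveromyces)),Passer,Culex)).
Branch lengths along that path: 0.31 + 1.39 + 0.61 + 0.82 + 1.08 + 0.61 + 1.81 + 1.31 + 0.63 + 0.12 + 0.46 + 1.96 = 11.11.

11.11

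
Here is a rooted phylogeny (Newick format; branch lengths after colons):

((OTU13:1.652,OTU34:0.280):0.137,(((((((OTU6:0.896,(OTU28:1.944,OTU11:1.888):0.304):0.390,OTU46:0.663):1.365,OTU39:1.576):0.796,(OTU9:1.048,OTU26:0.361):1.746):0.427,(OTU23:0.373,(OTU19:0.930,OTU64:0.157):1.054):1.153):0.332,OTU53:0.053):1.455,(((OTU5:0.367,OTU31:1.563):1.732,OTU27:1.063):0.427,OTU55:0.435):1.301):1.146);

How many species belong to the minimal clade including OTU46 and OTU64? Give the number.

The MRCA of OTU46 and OTU64 is the node subtending (((((OTU6,(OTU28,OTU11)),OTU46),OTU39),(OTU9,OTU26)),(OTU23,(OTU19,OTU64))).
That clade contains 10 terminal taxa: OTU11, OTU19, OTU23, OTU26, OTU28, OTU39, OTU46, OTU6, OTU64, OTU9.

10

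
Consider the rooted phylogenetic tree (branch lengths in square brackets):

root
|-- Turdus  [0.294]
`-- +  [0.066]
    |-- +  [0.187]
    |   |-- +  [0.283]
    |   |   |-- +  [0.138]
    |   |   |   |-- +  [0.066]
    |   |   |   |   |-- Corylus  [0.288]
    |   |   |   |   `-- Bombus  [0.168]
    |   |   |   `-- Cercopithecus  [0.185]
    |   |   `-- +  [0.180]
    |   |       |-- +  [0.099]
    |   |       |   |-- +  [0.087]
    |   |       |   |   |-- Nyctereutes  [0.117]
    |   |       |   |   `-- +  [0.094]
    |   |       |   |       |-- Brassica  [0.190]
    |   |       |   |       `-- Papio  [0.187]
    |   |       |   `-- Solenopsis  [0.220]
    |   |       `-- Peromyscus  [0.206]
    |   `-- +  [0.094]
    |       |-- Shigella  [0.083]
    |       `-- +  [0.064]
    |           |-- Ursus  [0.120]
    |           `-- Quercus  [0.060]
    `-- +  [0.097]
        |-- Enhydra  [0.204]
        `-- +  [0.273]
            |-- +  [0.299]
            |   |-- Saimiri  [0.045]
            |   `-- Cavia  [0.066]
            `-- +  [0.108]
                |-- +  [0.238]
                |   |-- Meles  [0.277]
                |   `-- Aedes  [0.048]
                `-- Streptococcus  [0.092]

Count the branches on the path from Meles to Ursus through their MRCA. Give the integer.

9

The MRCA of Meles and Ursus is the node subtending (((((Corylus,Bombus),Cercopithecus),(((Nyctereutes,(Brassica,Papio)),Solenopsis),Peromyscus)),(Shigella,(Ursus,Quercus))),(Enhydra,((Saimiri,Cavia),((Meles,Aedes),Streptococcus)))).
From Meles up to that node: 5 branches. From Ursus up to the same node: 4 branches. Total: 5 + 4 = 9.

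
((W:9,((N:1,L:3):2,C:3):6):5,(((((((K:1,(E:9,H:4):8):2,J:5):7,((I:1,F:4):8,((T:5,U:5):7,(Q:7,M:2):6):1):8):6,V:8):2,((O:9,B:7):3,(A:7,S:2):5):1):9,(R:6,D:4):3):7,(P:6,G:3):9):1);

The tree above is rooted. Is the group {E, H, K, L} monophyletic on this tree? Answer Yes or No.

No

The MRCA of the listed taxa is the root, so the smallest clade containing them is the whole tree.
That clade also contains A, B, C, D, F, G, I, J, M, N, O, P, Q, R, S, T, U, V, W, which are not in the proposed group, so the group is not monophyletic.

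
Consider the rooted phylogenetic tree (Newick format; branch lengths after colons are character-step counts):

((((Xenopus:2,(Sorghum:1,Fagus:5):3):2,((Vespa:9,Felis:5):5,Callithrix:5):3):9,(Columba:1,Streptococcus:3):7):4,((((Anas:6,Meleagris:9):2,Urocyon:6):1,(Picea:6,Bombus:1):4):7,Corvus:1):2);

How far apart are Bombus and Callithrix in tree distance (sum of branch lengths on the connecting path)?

35

The path runs Bombus → … → MRCA → … → Callithrix; the MRCA is the root of the tree.
Branch lengths along that path: 1 + 4 + 7 + 2 + 4 + 9 + 3 + 5 = 35.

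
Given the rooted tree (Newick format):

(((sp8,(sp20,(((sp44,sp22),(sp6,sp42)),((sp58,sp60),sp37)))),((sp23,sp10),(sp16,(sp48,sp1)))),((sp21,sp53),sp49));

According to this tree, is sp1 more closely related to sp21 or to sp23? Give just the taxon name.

The MRCA of sp1 and sp23 subtends ((sp23,sp10),(sp16,(sp48,sp1))) (5 taxa).
The MRCA of sp1 and sp21 is the root, subtending the entire tree (17 taxa).
The first is nested inside the second, so sp1 shares a more recent common ancestor with sp23.

sp23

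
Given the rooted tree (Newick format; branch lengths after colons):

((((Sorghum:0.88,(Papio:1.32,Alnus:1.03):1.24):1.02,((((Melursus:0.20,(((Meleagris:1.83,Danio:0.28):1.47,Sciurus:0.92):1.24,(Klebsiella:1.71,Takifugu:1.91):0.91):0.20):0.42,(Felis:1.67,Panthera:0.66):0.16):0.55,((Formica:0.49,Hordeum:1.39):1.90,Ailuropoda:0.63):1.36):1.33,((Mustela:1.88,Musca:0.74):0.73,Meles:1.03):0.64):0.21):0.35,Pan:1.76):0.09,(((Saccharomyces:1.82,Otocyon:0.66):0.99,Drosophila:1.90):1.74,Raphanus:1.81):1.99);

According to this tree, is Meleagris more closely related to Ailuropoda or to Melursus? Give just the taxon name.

The MRCA of Meleagris and Melursus subtends (Melursus,(((Meleagris,Danio),Sciurus),(Klebsiella,Takifugu))) (6 taxa).
The MRCA of Meleagris and Ailuropoda subtends (((Melursus,(((Meleagris,Danio),Sciurus),(Klebsiella,Takifugu))),(Felis,Panthera)),((Formica,Hordeum),Ailuropoda)) (11 taxa).
The first is nested inside the second, so Meleagris shares a more recent common ancestor with Melursus.

Melursus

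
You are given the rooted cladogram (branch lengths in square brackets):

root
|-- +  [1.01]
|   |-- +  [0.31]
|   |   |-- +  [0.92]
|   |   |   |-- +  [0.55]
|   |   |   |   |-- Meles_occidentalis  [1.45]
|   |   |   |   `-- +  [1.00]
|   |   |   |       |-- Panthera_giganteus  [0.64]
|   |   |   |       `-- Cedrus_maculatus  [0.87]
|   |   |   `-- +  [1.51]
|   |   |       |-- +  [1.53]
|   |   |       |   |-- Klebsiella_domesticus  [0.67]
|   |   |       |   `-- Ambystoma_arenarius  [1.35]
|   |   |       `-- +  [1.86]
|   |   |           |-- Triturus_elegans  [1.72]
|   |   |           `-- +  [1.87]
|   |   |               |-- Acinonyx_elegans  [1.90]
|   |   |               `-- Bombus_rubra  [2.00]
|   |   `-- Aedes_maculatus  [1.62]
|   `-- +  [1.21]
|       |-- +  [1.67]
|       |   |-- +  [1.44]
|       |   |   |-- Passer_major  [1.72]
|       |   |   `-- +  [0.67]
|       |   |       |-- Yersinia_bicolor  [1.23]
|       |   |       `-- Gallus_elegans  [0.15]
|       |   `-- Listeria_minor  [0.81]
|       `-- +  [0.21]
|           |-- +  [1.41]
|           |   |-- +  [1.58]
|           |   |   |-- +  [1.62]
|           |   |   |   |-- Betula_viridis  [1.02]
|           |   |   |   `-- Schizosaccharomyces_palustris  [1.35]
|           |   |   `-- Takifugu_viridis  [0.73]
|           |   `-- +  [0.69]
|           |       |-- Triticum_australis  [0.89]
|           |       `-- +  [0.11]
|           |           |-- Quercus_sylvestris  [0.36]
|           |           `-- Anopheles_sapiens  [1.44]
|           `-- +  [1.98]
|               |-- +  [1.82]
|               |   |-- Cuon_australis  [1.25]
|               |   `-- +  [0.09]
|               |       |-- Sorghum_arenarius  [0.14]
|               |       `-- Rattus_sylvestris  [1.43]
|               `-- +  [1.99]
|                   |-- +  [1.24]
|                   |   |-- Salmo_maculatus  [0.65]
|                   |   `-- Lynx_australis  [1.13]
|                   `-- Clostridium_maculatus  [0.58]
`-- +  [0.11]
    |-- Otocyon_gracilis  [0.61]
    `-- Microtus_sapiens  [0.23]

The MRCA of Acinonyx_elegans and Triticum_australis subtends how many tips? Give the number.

25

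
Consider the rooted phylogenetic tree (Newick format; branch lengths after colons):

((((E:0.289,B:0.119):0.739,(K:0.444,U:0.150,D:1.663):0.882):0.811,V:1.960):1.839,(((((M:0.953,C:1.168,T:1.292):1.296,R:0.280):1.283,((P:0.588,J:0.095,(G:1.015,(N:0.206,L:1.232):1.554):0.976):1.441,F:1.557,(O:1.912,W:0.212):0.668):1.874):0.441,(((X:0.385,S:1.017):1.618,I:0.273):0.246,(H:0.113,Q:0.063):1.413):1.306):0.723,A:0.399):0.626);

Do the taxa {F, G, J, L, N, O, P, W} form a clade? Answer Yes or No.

The most recent common ancestor of these taxa subtends ((P,J,(G,(N,L))),F,(O,W)).
That clade has exactly 8 tips — every listed taxon and nothing else — so the group is monophyletic.

Yes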